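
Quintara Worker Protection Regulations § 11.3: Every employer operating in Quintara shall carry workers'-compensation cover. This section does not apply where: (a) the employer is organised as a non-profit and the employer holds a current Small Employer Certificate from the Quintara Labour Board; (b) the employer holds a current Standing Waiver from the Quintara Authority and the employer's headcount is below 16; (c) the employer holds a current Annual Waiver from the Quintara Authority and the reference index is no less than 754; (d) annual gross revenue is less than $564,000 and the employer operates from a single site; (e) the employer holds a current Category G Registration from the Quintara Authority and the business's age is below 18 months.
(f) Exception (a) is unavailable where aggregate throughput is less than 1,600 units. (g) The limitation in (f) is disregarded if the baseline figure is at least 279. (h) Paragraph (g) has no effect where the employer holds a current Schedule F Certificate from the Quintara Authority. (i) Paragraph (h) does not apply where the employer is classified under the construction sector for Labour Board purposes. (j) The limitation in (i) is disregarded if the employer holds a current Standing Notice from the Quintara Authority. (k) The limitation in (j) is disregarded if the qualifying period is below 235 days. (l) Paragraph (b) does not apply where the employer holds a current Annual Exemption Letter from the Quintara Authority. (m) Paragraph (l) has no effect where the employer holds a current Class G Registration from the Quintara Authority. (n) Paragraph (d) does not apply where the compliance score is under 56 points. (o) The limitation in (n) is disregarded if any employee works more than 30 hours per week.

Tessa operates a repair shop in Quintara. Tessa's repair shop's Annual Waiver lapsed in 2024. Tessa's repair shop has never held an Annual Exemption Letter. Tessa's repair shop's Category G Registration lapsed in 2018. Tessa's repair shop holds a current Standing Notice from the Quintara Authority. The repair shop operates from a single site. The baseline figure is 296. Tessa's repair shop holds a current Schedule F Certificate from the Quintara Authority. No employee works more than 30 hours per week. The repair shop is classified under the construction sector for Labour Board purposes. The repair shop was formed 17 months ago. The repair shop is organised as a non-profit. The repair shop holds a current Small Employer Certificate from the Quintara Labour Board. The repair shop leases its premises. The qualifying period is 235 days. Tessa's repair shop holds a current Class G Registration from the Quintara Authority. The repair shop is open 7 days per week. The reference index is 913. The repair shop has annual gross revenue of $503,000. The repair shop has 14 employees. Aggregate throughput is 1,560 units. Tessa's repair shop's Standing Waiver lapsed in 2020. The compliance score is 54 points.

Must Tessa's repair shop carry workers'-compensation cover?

Yes — Tessa's repair shop must carry workers'-compensation cover.

Exception (a): the employer is a non-profit; a current Small Employer Certificate is held — every condition holds. However, paragraphs (f)–(k) must be considered: (f) applies — aggregate throughput is 1,560 units, less than the 1,600 units limit. (g) operates (the baseline figure is 296, meeting the 279 threshold), but is overridden by (h): (h) is triggered — a current Schedule F Certificate is held. (i) is engaged (the repair shop is classified under the construction sector), but is overridden by (j): (j) is engaged — a current Standing Notice is held. (k) is inapplicable (the qualifying period is 235 days, not below 235 days), so (j) stands. So (a) is unavailable.
Exception (b) requires that the employer holds a current Standing Waiver from the Quintara Authority; but there is no Standing Waiver in force, so (b) is unavailable.
Exception (c) fails — there is no Annual Waiver in force.
Exception (d): annual gross revenue is $503,000, less than the $564,000 limit; the employer operates from a single site — every condition holds. Turning to paragraphs (n)–(o): (n) operates — the compliance score is 54 points, under the 56 points limit. (o) is not triggered (no employee exceeds 30 hours/week), so (n) stands. Exception (d) does not apply.
Exception (e) does not apply: no current Category G Registration is held.
None of the exceptions is available; § 11.3 applies in full.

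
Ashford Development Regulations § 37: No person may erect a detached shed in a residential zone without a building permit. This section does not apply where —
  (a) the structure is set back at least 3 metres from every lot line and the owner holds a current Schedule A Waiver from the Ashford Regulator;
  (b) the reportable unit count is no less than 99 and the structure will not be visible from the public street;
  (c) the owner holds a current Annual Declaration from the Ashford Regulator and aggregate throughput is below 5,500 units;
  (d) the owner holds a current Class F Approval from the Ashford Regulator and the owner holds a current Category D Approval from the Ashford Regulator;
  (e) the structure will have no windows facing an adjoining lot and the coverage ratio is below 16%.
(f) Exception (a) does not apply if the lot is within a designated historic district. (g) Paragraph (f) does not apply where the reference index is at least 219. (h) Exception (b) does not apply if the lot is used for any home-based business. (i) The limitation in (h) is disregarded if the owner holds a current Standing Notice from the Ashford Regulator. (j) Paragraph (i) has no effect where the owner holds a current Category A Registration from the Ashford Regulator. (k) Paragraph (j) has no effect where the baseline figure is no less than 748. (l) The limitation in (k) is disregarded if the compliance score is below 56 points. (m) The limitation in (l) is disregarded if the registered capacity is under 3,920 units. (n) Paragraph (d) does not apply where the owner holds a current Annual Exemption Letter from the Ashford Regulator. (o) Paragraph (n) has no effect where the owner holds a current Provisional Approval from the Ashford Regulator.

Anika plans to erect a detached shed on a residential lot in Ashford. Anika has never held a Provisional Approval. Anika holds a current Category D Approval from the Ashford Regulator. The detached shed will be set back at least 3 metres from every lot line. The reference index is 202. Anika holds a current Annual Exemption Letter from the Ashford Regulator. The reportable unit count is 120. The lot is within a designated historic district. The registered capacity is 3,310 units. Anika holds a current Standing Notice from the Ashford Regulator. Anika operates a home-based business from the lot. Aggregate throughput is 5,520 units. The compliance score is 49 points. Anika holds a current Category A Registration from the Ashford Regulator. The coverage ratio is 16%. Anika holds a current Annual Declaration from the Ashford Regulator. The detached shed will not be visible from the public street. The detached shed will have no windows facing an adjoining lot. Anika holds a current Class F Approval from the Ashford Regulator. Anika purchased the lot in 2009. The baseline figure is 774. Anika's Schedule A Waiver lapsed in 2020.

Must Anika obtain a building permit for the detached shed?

Exception (a) requires that the owner holds a current Schedule A Waiver from the Ashford Regulator; but there is no Schedule A Waiver in force, so (a) is unavailable.
Exception (b)'s conditions are all satisfied: the reportable unit count is 120, meeting the 99 threshold; the structure will not be visible from the street. Applying paragraphs (h)–(m): (h) would limit (b) — a home-based business operates on the lot — but (i) sets (h) aside: (i) operates against (h): a current Standing Notice is held. (j) would limit (i) — a current Category A Registration is held — but (k) sets (j) aside: (k) applies — the baseline figure is 774, meeting the 748 threshold. (l) applies (the compliance score is 49 points, below the 56 points limit), but is set aside by (m): (m) operates against (l): the registered capacity is 3,310 units, under the 3,920 units limit. Exception (b) stands.
Exception (c) requires that aggregate throughput is below 5,500 units; but aggregate throughput is 5,520 units, not below 5,500 units, so (c) is unavailable.
Exception (d) is satisfied on its face — a current Class F Approval is held; a current Category D Approval is held. But applying paragraphs (n)–(o): (n) operates against (d): a current Annual Exemption Letter is held. (o), which would lift (n), does not operate here — the Provisional Approval is not current. So (d) is unavailable.
Exception (e) requires that the coverage ratio is below 16%; but the coverage ratio is 16%, not below 16%, so (e) is unavailable.

No — exception (b) applies; Anika does not need a building permit.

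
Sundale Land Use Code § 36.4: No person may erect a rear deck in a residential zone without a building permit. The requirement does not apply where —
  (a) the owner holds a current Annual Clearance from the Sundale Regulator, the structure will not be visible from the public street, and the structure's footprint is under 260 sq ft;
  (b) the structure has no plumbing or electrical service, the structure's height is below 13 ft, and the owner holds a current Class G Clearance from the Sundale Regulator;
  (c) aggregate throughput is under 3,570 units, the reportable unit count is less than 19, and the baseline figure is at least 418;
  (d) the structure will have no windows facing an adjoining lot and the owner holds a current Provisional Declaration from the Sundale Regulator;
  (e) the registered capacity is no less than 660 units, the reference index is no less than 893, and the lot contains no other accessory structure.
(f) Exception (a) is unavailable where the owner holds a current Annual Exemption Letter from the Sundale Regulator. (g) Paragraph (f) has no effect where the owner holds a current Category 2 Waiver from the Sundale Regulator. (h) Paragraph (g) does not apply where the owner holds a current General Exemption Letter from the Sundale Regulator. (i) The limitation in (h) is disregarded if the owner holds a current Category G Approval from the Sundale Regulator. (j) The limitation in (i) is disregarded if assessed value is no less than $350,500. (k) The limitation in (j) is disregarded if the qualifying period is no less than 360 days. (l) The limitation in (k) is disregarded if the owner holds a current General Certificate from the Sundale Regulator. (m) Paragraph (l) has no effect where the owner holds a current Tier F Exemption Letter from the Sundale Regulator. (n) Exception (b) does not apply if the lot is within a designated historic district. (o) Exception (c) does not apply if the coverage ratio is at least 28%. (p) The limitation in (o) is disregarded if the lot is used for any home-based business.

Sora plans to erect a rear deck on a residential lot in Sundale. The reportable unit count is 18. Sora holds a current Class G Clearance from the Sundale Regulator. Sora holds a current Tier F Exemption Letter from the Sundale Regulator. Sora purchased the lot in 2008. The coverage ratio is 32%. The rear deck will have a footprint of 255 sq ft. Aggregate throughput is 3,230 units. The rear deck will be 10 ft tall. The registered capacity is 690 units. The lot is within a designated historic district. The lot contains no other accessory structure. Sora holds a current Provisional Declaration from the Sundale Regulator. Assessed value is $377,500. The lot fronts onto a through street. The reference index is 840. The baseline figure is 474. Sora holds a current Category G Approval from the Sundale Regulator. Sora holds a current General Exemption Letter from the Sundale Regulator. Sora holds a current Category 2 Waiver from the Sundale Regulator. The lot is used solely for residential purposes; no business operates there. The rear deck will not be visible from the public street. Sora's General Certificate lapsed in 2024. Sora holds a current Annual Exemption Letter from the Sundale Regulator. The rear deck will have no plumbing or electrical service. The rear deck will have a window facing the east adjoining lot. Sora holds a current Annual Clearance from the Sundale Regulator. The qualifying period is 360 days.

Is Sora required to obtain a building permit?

Exception (a)'s conditions are all satisfied: a current Annual Clearance is held; the structure will not be visible from the street; the structure's footprint is 255 sq ft, under the 260 sq ft limit. Under paragraphs (f)–(m): (f) operates (a current Annual Exemption Letter is held), but is overridden by (g): (g) operates against (f): a current Category 2 Waiver is held. (h) would limit (g) — a current General Exemption Letter is held — but (i) sets (h) aside: (i) operates against (h): a current Category G Approval is held. (j) operates (assessed value is $377,500, meeting the $350,500 threshold), but is displaced by (k): (k) operates against (j): the qualifying period is 360 days, meeting the 360 days threshold. (l) does not operate here (no current General Certificate is held), so (k) stands. Exception (a) stands.
Exception (b) is satisfied on its face — there is no plumbing or electrical service; the structure's height is 10 ft, below the 13 ft limit; a current Class G Clearance is held. However, paragraph (n) must be considered: (n) is engaged — the lot is in a historic district. So (b) is unavailable.
Exception (c)'s conditions are all satisfied: aggregate throughput is 3,230 units, under the 3,570 units limit; the reportable unit count is 18, less than the 19 limit; the baseline figure is 474, meeting the 418 threshold. But applying paragraphs (o)–(p): (o) operates against (c): the coverage ratio is 32%, meeting the 28% threshold. (p) is not triggered (the lot is solely residential), so (o) stands. So (c) is unavailable.
Exception (d) does not apply: a window faces an adjoining lot.
Exception (e) fails — the reference index is 840, short of 893.

No — exception (a) applies; Sora does not need a building permit.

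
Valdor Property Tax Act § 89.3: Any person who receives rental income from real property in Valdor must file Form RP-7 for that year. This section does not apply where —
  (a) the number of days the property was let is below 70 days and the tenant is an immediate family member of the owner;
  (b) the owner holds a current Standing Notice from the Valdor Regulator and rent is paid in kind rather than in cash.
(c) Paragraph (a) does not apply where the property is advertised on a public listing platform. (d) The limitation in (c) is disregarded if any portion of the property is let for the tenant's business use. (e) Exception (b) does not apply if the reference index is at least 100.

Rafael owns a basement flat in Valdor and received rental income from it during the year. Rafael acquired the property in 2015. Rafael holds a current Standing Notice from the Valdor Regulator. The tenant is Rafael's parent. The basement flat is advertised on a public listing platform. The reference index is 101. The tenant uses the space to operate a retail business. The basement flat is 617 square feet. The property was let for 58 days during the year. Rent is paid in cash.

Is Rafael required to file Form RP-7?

All of (a)'s requirements are met (the number of days the property was let is 58 days, below the 70 days limit; the tenant is an immediate family member). As to paragraphs (c)–(d): (c) would limit (a) — the property is publicly advertised — but (d) sets (c) aside: (d) is engaged — the space is let for business use. So (a) applies.
Exception (b) requires that rent is paid in kind rather than in cash; but rent is paid in cash, so (b) is unavailable.

No — exception (a) applies; Rafael is not required to file Form RP-7.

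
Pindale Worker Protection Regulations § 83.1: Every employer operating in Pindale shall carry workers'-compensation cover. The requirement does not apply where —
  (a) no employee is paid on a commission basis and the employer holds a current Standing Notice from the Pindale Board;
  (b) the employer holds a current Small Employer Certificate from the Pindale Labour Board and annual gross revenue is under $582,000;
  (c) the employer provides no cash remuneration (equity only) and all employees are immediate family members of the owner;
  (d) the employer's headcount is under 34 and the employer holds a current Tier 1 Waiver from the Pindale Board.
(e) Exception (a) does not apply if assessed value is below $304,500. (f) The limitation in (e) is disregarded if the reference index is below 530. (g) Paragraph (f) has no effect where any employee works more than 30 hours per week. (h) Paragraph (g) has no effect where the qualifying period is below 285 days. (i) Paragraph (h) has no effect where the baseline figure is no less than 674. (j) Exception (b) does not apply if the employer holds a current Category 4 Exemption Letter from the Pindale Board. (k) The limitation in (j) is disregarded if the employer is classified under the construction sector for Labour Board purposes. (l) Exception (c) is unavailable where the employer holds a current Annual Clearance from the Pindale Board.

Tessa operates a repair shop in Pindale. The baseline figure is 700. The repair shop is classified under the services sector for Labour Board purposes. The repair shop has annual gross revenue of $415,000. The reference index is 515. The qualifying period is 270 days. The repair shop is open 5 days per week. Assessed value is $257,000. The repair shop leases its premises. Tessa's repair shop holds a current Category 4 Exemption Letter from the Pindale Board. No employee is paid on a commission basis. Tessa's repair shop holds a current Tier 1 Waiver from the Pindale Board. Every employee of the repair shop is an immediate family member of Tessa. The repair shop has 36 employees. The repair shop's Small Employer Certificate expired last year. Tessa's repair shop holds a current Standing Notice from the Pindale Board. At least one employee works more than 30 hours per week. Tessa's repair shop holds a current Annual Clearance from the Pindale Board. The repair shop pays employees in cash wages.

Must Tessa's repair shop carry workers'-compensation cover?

All of (a)'s requirements are met (no employee is paid on commission; a current Standing Notice is held). Turning to paragraphs (e)–(i): (e) operates against (a): assessed value is $257,000, below the $304,500 limit. (f) is triggered (the reference index is 515, below the 530 limit), but yields to (g): (g) is triggered — at least one employee exceeds 30 hours/week. (h) would limit (g) — the qualifying period is 270 days, below the 285 days limit — but (i) sets (h) aside: (i) applies — the baseline figure is 700, meeting the 674 threshold. (a) is therefore removed.
Exception (b) fails — the Small Employer Certificate has expired.
Exception (c) does not apply: employees are paid cash wages.
Exception (d) does not apply: the employer's headcount is 36, not under 34.
No exception displaces § 83.1.

Yes — Tessa's repair shop must carry workers'-compensation cover.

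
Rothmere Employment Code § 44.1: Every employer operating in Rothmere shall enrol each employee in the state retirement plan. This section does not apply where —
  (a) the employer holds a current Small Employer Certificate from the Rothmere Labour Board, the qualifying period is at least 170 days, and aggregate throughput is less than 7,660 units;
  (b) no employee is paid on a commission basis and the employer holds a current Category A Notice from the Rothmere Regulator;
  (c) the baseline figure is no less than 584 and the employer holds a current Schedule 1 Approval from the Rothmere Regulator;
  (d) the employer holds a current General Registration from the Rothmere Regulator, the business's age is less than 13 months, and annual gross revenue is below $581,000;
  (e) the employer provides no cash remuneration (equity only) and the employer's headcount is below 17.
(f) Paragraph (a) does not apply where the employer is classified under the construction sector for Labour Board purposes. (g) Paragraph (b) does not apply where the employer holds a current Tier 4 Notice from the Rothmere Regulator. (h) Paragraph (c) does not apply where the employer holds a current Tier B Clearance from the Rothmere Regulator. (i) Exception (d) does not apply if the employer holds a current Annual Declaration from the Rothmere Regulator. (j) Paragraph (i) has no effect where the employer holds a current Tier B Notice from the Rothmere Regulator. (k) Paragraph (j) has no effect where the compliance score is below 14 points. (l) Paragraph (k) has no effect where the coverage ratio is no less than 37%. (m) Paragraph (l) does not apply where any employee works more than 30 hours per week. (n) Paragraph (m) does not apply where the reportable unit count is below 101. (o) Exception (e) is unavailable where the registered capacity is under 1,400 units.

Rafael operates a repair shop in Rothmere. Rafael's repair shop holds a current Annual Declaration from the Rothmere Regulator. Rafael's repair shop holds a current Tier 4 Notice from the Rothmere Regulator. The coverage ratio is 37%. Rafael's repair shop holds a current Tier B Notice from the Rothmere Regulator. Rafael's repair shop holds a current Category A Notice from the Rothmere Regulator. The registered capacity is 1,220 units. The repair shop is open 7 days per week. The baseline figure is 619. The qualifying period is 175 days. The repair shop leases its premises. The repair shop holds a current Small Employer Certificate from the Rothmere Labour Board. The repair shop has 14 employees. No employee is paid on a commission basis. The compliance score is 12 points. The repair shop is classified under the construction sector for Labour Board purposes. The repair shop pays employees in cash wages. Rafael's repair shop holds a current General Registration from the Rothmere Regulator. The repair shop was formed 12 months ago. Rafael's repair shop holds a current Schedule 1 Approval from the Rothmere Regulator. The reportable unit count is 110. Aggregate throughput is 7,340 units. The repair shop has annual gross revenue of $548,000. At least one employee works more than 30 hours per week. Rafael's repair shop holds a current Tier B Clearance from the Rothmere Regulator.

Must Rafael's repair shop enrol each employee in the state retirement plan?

Exception (a)'s conditions are all satisfied: a current Small Employer Certificate is held; the qualifying period is 175 days, meeting the 170 days threshold; aggregate throughput is 7,340 units, less than the 7,660 units limit. However, paragraph (f) must be considered: (f) operates against (a): the repair shop is classified under the construction sector. Exception (a) does not apply.
Exception (b)'s conditions are all satisfied: no employee is paid on commission; a current Category A Notice is held. But applying paragraph (g): (g) is triggered — a current Tier 4 Notice is held. Exception (b) does not apply.
Exception (c) is satisfied on its face — the baseline figure is 619, meeting the 584 threshold; a current Schedule 1 Approval is held. But applying paragraph (h): (h) applies — a current Tier B Clearance is held. So (c) is unavailable.
Exception (d) is satisfied on its face — a current General Registration is held; the business's age is 12 months, less than the 13 months limit; annual gross revenue is $548,000, below the $581,000 limit. But: (i) operates against (d): a current Annual Declaration is held. (j) would limit (i) — a current Tier B Notice is held — but (k) sets (j) aside: (k) operates against (j): the compliance score is 12 points, below the 14 points limit. (l) applies (the coverage ratio is 37%, meeting the 37% threshold), but is overridden by (m): (m) applies — at least one employee exceeds 30 hours/week. (n) is inapplicable (the reportable unit count is 110, not below 101), so (m) stands. So (d) is unavailable.
Exception (e) fails — employees are paid cash wages.
Every exception is unavailable, so the rule governs.

Yes — Rafael's repair shop must enrol each employee in the state retirement plan.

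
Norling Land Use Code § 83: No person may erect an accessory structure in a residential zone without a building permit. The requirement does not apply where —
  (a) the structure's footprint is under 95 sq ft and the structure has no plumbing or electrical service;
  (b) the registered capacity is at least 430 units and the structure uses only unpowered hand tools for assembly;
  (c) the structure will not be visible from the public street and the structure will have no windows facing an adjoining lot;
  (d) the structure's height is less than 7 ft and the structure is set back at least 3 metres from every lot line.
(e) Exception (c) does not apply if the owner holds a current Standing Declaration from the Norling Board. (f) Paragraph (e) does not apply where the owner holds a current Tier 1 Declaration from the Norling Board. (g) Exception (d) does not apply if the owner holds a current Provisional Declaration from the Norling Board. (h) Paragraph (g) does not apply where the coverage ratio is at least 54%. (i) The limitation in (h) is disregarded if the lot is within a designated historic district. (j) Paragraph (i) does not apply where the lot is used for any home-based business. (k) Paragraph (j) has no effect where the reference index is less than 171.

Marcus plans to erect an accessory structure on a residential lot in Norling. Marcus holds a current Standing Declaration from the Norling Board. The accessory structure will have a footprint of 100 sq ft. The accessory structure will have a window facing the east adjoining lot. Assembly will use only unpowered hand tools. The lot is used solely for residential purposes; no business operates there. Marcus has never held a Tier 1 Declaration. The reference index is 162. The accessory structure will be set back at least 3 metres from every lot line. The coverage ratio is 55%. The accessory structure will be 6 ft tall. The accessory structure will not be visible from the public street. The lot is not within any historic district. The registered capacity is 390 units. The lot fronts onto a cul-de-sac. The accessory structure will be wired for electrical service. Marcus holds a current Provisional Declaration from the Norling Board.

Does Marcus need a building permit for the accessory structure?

Exception (a) fails — the structure's footprint is 100 sq ft, not under 95 sq ft.
Exception (b) fails — the registered capacity is 390 units, short of 430 units.
Exception (c) does not apply: a window faces an adjoining lot.
Exception (d) is satisfied on its face — the structure's height is 6 ft, less than the 7 ft limit; the setback is at least 3 m on every side. Considering the limiting provisions: (g) would limit (d) — a current Provisional Declaration is held — but (h) sets (g) aside: (h) operates against (g): the coverage ratio is 55%, meeting the 54% threshold. (i), which would lift (h), is not triggered — the lot is not in a historic district. So (d) applies.

No — exception (d) applies; Marcus does not need a building permit.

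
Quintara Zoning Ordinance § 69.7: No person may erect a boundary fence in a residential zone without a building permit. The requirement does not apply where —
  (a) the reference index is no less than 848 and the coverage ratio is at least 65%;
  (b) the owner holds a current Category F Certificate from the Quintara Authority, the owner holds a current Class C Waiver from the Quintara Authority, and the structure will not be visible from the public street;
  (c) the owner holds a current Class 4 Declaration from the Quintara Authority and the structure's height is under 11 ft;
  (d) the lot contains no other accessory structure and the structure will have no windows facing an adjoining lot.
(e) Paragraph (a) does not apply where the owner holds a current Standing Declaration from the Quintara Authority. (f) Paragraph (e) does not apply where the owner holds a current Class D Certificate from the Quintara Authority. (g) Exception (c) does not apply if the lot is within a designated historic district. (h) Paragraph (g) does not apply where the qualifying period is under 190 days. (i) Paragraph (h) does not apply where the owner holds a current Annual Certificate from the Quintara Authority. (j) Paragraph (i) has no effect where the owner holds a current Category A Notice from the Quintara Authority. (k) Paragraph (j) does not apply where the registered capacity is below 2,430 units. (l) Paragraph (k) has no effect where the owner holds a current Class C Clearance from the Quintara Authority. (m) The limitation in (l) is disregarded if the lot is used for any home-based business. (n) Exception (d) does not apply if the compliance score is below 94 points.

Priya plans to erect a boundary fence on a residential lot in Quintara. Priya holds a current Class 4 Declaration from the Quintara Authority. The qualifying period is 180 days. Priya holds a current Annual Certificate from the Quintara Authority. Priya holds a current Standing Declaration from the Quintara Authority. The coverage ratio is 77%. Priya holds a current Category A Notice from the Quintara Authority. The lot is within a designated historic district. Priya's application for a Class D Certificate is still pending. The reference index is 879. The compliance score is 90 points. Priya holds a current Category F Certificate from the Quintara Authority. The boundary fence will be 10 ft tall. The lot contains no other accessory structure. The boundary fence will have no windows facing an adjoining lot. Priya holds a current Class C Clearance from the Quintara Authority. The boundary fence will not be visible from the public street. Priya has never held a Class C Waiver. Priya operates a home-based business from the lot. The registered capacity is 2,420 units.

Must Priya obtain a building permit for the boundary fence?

Exception (a): the reference index is 879, meeting the 848 threshold; the coverage ratio is 77%, meeting the 65% threshold — every condition holds. However, paragraphs (e)–(f) must be considered: (e) operates against (a): a current Standing Declaration is held. (f) is not engaged (there is no Class D Certificate in force), so (e) stands. Exception (a) does not apply.
Exception (b) does not apply: the Class C Waiver is not current.
Exception (c): a current Class 4 Declaration is held; the structure's height is 10 ft, under the 11 ft limit — every condition holds. But: (g) is triggered — the lot is in a historic district. (h) would limit (g) — the qualifying period is 180 days, under the 190 days limit — but (i) sets (h) aside: (i) operates against (h): a current Annual Certificate is held. (j) is engaged (a current Category A Notice is held), but yields to (k): (k) operates against (j): the registered capacity is 2,420 units, below the 2,430 units limit. (l) operates (a current Class C Clearance is held), but is set aside by (m): (m) operates against (l): a home-based business operates on the lot. (c) is therefore removed.
Exception (d)'s conditions are all satisfied: the lot has no other accessory structure; no windows face an adjoining lot. But: (n) is triggered — the compliance score is 90 points, below the 94 points limit. Exception (d) does not apply.
No exception displaces § 69.7.

Yes — Priya must obtain a building permit.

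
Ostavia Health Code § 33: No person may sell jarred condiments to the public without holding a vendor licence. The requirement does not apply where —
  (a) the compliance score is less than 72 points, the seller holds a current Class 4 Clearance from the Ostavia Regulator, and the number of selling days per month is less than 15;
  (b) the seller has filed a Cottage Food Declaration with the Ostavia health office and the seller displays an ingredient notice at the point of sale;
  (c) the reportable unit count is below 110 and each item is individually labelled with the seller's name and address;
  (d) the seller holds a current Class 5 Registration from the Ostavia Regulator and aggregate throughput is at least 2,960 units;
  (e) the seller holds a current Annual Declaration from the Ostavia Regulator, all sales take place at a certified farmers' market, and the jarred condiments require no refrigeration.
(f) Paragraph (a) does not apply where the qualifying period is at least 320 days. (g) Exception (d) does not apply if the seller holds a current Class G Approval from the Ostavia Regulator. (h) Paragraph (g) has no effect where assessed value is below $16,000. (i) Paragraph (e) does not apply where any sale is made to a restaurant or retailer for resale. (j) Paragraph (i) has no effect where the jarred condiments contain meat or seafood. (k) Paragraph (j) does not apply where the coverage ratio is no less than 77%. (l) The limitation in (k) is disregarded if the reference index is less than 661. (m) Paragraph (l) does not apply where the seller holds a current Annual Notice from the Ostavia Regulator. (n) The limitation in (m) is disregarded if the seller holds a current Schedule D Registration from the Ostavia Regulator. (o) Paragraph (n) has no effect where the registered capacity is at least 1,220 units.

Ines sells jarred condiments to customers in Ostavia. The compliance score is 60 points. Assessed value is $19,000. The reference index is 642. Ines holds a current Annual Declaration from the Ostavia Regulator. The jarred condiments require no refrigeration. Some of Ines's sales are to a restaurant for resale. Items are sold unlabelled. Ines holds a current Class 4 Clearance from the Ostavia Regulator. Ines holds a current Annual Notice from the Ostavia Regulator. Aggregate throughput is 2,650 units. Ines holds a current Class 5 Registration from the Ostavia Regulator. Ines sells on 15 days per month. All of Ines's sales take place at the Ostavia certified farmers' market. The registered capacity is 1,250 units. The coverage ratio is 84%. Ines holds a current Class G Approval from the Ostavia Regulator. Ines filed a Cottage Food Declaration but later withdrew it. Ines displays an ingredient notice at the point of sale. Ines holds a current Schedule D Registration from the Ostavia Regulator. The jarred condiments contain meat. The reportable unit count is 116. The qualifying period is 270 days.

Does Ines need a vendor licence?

Yes — Ines must hold a vendor licence.

Exception (a) requires that the number of selling days per month is less than 15; but the number of selling days per month is 15, not less than 15, so (a) is unavailable.
Exception (b) fails — the Cottage Food Declaration was withdrawn.
Exception (c) does not apply: the reportable unit count is 116, not below 110.
Exception (d) does not apply: aggregate throughput is 2,650 units, short of 2,960 units.
All of (e)'s requirements are met (a current Annual Declaration is held; all sales are at a certified farmers' market; the jarred condiments are shelf-stable). Turning to paragraphs (i)–(o): (i) operates — some sales are to a restaurant for resale. (j) operates (the jarred condiments contain meat), but is set aside by (k): (k) operates against (j): the coverage ratio is 84%, meeting the 77% threshold. (l) would limit (k) — the reference index is 642, less than the 661 limit — but (m) sets (l) aside: (m) is engaged — a current Annual Notice is held. (n) would limit (m) — a current Schedule D Registration is held — but (o) sets (n) aside: (o) operates against (n): the registered capacity is 1,250 units, meeting the 1,220 units threshold. Exception (e) does not apply.
No exception applies. The general rule governs.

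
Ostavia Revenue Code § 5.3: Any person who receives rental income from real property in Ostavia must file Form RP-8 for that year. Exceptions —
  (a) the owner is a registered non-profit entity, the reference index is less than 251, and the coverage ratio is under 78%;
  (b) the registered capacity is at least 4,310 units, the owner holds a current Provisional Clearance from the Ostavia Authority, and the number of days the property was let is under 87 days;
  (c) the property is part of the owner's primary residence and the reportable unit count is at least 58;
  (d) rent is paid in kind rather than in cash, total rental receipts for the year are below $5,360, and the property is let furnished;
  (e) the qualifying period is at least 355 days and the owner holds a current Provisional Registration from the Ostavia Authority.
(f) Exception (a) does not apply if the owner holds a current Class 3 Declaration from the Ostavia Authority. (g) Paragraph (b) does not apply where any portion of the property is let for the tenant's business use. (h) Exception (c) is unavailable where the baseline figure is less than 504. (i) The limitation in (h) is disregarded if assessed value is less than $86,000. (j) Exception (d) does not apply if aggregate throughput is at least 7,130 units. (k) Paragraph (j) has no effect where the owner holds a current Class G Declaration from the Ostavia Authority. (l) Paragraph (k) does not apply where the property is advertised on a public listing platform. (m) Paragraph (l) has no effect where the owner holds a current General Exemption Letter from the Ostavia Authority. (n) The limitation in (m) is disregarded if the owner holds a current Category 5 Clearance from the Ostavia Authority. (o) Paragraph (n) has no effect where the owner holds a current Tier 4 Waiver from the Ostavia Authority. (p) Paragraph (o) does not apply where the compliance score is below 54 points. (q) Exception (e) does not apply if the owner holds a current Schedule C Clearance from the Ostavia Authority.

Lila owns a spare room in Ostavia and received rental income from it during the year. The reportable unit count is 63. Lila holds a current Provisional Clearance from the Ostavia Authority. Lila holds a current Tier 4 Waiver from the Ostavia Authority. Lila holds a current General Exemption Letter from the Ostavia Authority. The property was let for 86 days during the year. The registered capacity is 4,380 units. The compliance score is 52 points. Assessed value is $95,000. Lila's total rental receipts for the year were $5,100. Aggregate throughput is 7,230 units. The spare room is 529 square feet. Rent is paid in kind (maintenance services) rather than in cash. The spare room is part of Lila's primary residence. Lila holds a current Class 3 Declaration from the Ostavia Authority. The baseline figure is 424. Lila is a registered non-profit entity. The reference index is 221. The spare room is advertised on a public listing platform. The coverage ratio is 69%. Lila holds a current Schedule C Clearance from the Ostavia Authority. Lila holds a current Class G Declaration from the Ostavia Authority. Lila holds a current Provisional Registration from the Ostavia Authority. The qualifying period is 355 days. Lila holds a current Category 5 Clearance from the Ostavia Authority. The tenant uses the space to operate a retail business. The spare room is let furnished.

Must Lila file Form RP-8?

Yes — Lila must file Form RP-8.

All of (a)'s requirements are met (Lila is a registered non-profit; the reference index is 221, less than the 251 limit; the coverage ratio is 69%, under the 78% limit). However, paragraph (f) must be considered: (f) applies — a current Class 3 Declaration is held. (a) is therefore removed.
All of (b)'s requirements are met (the registered capacity is 4,380 units, meeting the 4,310 units threshold; a current Provisional Clearance is held; the number of days the property was let is 86 days, under the 87 days limit). However, paragraph (g) must be considered: (g) operates against (b): the space is let for business use. (b) is therefore removed.
Exception (c): the spare room is part of the primary residence; the reportable unit count is 63, meeting the 58 threshold — every condition holds. But applying paragraphs (h)–(i): (h) operates against (c): the baseline figure is 424, less than the 504 limit. (i) is not engaged (assessed value is $95,000, not less than $86,000), so (h) stands. (c) is therefore removed.
Exception (d)'s conditions are all satisfied: rent is paid in kind; total rental receipts for the year are $5,100, below the $5,360 limit; the property is let furnished. But applying paragraphs (j)–(p): (j) operates — aggregate throughput is 7,230 units, meeting the 7,130 units threshold. (k) is engaged (a current Class G Declaration is held), but yields to (l): (l) applies — the property is publicly advertised. (m) would limit (l) — a current General Exemption Letter is held — but (n) sets (m) aside: (n) applies — a current Category 5 Clearance is held. (o) would limit (n) — a current Tier 4 Waiver is held — but (p) sets (o) aside: (p) is engaged — the compliance score is 52 points, below the 54 points limit. (d) is therefore removed.
Exception (e): the qualifying period is 355 days, meeting the 355 days threshold; a current Provisional Registration is held — every condition holds. But: (q) operates against (e): a current Schedule C Clearance is held. Exception (e) does not apply.
No exception applies. The general rule governs.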